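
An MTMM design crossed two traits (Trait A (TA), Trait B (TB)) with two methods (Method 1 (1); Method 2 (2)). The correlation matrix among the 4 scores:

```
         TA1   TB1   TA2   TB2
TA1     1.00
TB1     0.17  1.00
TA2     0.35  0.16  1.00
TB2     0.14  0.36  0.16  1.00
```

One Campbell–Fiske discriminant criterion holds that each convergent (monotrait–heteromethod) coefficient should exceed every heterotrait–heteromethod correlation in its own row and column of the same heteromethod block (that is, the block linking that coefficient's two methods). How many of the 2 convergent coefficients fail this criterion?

Checking each validity diagonal entry against its comparison values:
TA (methods 1·2): 0.35 vs {0.14, 0.16} → pass.
TB (methods 1·2): 0.36 vs {0.16, 0.14} → pass.
0 of 2 fail.

0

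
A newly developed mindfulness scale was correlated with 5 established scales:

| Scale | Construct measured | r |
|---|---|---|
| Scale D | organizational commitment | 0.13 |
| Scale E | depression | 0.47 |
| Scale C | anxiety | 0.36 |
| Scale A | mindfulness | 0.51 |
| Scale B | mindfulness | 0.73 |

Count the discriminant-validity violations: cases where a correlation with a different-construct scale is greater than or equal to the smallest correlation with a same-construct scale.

Convergent (same construct = mindfulness): Scale A, Scale B.
Smallest convergent = 0.51. Discriminant values: 0.13, 0.47, 0.36; count ≥ 0.51 → 0.

0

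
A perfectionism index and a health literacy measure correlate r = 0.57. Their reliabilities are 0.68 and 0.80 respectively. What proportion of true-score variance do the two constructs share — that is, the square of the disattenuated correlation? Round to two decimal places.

Disattenuated r = 0.57 / √(0.68 × 0.80) = 0.57 / 0.7376 = 0.7728.
Shared true-score variance = 0.7728² = 0.5972 ≈ 0.60.

0.60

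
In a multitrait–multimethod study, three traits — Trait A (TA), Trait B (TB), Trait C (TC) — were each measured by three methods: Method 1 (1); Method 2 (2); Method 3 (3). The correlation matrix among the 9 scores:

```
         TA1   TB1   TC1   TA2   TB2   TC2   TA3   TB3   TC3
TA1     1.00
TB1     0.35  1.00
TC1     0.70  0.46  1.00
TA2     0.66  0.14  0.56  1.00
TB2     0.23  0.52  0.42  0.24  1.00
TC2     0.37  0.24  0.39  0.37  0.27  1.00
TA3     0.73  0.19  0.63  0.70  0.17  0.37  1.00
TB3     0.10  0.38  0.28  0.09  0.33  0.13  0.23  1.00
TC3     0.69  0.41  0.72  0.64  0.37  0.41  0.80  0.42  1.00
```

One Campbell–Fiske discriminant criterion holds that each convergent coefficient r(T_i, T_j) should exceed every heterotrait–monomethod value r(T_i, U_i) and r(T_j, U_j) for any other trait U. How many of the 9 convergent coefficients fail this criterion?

Each convergent coefficient versus the relevant comparison correlations:
TA (methods 1·2): 0.66 vs {0.35, 0.24, 0.70, 0.37} → fail.
TA (methods 1·3): 0.73 vs {0.35, 0.23, 0.70, 0.80} → fail.
TA (methods 2·3): 0.70 vs {0.24, 0.23, 0.37, 0.80} → fail.
TB (methods 1·2): 0.52 vs {0.35, 0.24, 0.46, 0.27} → pass.
TB (methods 1·3): 0.38 vs {0.35, 0.23, 0.46, 0.42} → fail.
TB (methods 2·3): 0.33 vs {0.24, 0.23, 0.27, 0.42} → fail.
TC (methods 1·2): 0.39 vs {0.70, 0.37, 0.46, 0.27} → fail.
TC (methods 1·3): 0.72 vs {0.70, 0.80, 0.46, 0.42} → fail.
TC (methods 2·3): 0.41 vs {0.37, 0.80, 0.27, 0.42} → fail.
8 of 9 fail.

8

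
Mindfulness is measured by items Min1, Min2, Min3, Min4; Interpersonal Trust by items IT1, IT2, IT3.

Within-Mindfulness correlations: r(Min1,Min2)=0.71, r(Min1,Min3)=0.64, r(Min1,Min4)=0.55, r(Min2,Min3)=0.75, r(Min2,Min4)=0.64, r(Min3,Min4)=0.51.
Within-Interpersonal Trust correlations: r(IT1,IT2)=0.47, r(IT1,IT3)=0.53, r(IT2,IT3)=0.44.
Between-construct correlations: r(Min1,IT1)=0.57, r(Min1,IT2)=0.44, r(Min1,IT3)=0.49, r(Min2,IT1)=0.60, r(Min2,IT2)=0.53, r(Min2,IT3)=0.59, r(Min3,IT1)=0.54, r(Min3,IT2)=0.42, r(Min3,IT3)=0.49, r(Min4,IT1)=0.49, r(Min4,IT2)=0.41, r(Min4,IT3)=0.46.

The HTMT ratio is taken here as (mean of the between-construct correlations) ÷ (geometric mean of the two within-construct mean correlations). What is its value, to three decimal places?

0.911

Mean heterotrait r = 6.03/12 = 0.5025.
Mean within-Min = 3.80/6 = 0.6333; mean within-IT = 1.44/3 = 0.4800.
Geometric mean = √(0.6333 × 0.4800) = 0.5513.
HTMT = 0.5025 / 0.5513 = 0.911.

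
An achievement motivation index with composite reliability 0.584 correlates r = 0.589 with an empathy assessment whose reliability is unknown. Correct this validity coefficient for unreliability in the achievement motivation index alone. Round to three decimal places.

0.771

Single correction: r_c = r_obs / √r_xx = 0.589 / √0.584 = 0.589 / 0.7642 ≈ 0.771.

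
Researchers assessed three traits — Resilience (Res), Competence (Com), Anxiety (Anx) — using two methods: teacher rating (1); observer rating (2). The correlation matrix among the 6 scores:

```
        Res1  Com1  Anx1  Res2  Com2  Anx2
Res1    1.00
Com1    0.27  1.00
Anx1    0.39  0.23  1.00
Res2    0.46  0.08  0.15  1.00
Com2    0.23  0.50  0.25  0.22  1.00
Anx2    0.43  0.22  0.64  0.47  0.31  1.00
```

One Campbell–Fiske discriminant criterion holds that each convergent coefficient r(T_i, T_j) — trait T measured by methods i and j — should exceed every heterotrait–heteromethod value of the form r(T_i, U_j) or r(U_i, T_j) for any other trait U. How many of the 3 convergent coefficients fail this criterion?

Checking each validity diagonal entry against its comparison values:
Res (methods 1·2): 0.46 vs {0.23, 0.08, 0.43, 0.15} → pass.
Com (methods 1·2): 0.50 vs {0.08, 0.23, 0.22, 0.25} → pass.
Anx (methods 1·2): 0.64 vs {0.15, 0.43, 0.25, 0.22} → pass.
0 of 3 fail.

0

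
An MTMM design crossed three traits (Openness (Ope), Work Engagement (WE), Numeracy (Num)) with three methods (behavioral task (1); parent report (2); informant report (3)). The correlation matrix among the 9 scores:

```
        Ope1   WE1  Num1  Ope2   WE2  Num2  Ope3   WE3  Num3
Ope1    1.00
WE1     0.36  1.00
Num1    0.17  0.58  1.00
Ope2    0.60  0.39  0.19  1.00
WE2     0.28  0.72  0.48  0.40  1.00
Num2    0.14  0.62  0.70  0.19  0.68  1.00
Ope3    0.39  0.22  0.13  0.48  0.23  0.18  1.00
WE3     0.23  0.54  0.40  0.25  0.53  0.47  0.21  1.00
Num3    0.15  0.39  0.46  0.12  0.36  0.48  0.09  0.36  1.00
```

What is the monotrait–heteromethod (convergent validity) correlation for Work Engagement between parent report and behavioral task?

0.72

Same trait (WE), different methods: r(WE2, WE1) = 0.72.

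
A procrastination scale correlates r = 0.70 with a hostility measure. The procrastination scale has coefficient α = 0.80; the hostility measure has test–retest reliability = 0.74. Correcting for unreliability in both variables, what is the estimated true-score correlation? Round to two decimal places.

r_true = r_obs / √(r_xx · r_yy) = 0.70 / √(0.80 × 0.74) = 0.70 / √0.5920 = 0.70 / 0.7694 ≈ 0.91.

0.91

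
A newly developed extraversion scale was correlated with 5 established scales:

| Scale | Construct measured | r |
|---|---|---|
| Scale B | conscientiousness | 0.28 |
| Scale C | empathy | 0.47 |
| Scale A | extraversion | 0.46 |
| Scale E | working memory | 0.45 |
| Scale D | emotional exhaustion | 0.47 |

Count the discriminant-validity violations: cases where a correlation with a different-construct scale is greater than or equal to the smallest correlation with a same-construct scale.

Convergent (same construct = extraversion): Scale A.
Smallest convergent = 0.46. Discriminant values: 0.28, 0.47, 0.45, 0.47; count ≥ 0.46 → 2.

2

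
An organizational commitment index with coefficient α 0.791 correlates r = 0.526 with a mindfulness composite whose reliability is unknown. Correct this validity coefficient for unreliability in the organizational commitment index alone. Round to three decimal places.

Single correction: r_c = r_obs / √r_xx = 0.526 / √0.791 = 0.526 / 0.8894 ≈ 0.591.

0.591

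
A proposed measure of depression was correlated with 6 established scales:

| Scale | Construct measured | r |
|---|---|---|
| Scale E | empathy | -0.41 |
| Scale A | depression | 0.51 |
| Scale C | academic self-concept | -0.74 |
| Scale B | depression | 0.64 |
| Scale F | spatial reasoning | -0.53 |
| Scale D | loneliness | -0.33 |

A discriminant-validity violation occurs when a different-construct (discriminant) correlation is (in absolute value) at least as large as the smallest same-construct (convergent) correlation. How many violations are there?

2

Convergent (same construct = depression): Scale A, Scale B.
Smallest convergent = 0.51. Discriminant |r|: 0.41, 0.74, 0.53, 0.33; count ≥ 0.51 → 2.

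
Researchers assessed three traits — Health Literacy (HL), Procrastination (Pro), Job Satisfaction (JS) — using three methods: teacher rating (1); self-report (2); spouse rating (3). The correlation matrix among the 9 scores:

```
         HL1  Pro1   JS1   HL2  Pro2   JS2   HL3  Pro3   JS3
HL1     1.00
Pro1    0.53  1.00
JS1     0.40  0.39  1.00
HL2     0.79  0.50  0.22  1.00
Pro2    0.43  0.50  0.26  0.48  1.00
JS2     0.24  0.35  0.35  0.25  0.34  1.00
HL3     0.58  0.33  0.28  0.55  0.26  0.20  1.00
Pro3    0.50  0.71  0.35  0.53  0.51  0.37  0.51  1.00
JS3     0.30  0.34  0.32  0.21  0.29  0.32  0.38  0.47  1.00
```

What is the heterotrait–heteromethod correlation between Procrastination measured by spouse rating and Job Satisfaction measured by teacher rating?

Different traits and methods: r(Pro3, JS1) = 0.35.

0.35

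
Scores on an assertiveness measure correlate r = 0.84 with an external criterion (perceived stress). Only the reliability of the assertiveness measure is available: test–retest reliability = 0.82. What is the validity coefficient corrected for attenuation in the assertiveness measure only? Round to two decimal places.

0.93

Single correction: r_c = r_obs / √r_xx = 0.84 / √0.82 = 0.84 / 0.9055 ≈ 0.93.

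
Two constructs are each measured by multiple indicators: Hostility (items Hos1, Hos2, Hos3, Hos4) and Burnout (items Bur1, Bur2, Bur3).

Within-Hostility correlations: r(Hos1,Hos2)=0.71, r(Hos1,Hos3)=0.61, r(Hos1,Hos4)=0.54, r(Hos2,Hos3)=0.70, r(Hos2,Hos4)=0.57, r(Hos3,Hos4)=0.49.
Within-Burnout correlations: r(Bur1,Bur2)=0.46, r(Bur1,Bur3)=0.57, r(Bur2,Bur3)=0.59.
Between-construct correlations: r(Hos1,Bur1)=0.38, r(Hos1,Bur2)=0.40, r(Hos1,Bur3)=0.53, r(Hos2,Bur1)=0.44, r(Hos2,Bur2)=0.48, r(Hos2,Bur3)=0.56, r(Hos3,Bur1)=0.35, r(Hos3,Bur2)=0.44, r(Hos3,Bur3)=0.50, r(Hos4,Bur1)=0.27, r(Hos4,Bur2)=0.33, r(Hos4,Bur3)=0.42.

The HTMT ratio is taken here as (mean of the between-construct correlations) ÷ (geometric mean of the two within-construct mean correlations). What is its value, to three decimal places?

0.745

Mean between = 5.10/12 = 0.4250.
Mean within-Hos = 3.62/6 = 0.6033; mean within-Bur = 1.62/3 = 0.5400.
Geometric mean = √(0.6033 × 0.5400) = 0.5708.
HTMT = 0.4250 / 0.5708 = 0.745.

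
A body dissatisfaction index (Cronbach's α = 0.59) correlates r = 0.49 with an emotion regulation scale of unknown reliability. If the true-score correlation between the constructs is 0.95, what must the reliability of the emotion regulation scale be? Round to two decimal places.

r_true = r_obs / √(r_xx · r_yy) ⇒ 0.95 = 0.49 / √(0.59 · r_yy).
√(0.59 · r_yy) = 0.49 / 0.95 = 0.5158; 0.59 · r_yy = 0.2660; r_yy = 0.2660 / 0.59 ≈ 0.45.

0.45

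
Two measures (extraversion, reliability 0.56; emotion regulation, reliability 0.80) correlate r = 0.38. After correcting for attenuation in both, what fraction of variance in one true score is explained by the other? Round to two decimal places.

Disattenuated r = 0.38 / √(0.56 × 0.80) = 0.38 / 0.6693 = 0.5678.
Shared true-score variance = 0.5678² = 0.3224 ≈ 0.32.

0.32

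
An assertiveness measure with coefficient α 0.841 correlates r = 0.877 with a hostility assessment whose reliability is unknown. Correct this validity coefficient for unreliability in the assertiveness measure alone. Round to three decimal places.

0.956

Single correction: r_c = r_obs / √r_xx = 0.877 / √0.841 = 0.877 / 0.9171 ≈ 0.956.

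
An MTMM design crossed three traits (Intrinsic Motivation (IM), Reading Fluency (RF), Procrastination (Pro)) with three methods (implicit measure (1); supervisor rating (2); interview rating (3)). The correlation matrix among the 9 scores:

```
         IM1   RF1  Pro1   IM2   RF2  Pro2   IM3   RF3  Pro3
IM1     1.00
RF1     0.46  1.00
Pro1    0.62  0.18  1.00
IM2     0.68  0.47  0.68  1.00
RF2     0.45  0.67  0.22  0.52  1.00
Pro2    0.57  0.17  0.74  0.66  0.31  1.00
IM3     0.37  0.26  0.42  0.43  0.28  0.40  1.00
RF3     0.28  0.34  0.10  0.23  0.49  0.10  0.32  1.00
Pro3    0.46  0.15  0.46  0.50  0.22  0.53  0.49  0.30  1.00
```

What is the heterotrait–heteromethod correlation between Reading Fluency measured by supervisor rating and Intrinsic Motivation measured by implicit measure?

Different traits and methods: r(RF2, IM1) = 0.45.

0.45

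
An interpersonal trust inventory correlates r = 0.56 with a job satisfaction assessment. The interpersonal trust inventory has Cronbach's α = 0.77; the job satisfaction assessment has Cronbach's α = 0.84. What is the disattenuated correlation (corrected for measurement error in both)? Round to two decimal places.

r_true = r_obs / √(r_xx · r_yy) = 0.56 / √(0.77 × 0.84) = 0.56 / √0.6468 = 0.56 / 0.8042 ≈ 0.70.

0.70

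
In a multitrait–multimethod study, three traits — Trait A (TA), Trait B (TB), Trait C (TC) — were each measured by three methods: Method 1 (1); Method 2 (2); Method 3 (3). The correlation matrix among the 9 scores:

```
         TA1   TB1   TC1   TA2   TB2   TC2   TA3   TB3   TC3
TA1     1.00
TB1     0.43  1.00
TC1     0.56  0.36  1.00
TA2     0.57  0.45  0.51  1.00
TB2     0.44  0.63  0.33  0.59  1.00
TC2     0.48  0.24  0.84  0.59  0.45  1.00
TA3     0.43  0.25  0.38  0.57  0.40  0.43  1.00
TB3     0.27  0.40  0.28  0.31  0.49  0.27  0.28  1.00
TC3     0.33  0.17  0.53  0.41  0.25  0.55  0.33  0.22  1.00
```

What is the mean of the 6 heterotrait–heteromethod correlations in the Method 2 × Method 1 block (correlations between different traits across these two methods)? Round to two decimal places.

0.41

HTHM values (method 2 × method 1): 0.45, 0.51, 0.44, 0.33, 0.48, 0.24; mean = 2.45/6 = 0.41.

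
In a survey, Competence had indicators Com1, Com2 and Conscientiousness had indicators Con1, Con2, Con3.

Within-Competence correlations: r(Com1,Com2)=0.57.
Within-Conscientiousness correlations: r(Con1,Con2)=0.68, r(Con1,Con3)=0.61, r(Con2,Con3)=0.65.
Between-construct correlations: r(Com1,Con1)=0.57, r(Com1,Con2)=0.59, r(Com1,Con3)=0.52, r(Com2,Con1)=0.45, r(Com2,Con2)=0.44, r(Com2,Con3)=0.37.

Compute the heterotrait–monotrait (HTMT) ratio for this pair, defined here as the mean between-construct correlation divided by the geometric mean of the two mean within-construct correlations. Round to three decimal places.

Mean heterotrait r = 2.94/6 = 0.4900.
Mean within-Com = 0.57/1 = 0.5700; mean within-Con = 1.94/3 = 0.6467.
Geometric mean = √(0.5700 × 0.6467) = 0.6071.
HTMT = 0.4900 / 0.6071 = 0.807.

0.807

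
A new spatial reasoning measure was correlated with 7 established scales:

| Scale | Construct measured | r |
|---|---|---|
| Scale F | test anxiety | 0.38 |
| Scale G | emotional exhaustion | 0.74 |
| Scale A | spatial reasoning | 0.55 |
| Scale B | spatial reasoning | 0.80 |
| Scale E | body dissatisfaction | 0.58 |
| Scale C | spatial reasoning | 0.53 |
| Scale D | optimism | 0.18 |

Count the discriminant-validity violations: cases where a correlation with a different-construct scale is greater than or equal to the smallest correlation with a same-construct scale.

Convergent (same construct = spatial reasoning): Scale A, Scale B, Scale C.
Smallest convergent = 0.53. Discriminant values: 0.38, 0.74, 0.58, 0.18; count ≥ 0.53 → 2.

2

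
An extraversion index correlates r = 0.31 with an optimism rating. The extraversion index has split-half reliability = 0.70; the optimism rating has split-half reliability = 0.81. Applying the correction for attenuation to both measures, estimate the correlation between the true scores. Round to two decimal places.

r_true = r_obs / √(r_xx · r_yy) = 0.31 / √(0.70 × 0.81) = 0.31 / √0.5670 = 0.31 / 0.7530 ≈ 0.41.

0.41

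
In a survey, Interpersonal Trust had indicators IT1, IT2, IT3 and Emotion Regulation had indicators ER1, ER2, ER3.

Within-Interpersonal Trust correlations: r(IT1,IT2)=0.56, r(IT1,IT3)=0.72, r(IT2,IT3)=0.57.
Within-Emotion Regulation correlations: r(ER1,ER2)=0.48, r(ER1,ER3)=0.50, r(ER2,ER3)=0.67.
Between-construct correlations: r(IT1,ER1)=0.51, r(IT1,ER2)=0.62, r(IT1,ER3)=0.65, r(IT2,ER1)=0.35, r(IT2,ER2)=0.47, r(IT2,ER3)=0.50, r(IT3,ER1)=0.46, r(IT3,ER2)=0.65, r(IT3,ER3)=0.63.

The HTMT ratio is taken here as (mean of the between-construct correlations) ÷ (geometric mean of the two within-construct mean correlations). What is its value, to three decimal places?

0.923

Between-construct mean = 4.84/9 = 0.5378.
Mean within-IT = 1.85/3 = 0.6167; mean within-ER = 1.65/3 = 0.5500.
Geometric mean = √(0.6167 × 0.5500) = 0.5824.
HTMT = 0.5378 / 0.5824 = 0.923.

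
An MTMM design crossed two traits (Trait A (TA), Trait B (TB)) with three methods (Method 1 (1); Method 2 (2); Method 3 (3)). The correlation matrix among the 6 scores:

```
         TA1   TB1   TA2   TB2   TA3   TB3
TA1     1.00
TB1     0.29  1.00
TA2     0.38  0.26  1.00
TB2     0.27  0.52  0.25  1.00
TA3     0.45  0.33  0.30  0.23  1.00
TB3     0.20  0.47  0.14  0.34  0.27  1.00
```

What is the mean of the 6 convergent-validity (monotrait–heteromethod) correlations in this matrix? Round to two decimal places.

0.41

Convergent values: 0.38, 0.45, 0.30, 0.52, 0.47, 0.34; mean = 2.46/6 = 0.41.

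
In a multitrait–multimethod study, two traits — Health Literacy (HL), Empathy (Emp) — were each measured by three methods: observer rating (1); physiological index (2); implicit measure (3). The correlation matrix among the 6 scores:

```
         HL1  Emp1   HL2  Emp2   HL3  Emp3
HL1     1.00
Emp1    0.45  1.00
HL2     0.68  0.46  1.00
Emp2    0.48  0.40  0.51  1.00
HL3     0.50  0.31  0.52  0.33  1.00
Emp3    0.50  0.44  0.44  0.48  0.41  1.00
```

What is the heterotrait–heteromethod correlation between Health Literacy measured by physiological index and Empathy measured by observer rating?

0.46

Different traits and methods: r(HL2, Emp1) = 0.46.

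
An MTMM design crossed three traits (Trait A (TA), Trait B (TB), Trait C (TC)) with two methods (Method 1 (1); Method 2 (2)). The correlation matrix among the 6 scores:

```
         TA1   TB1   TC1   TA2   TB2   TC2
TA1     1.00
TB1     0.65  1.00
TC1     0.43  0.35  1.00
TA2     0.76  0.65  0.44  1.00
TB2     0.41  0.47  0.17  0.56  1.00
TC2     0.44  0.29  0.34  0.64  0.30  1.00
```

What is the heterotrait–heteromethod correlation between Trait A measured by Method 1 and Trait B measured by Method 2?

0.41

Different traits and methods: r(TA1, TB2) = 0.41.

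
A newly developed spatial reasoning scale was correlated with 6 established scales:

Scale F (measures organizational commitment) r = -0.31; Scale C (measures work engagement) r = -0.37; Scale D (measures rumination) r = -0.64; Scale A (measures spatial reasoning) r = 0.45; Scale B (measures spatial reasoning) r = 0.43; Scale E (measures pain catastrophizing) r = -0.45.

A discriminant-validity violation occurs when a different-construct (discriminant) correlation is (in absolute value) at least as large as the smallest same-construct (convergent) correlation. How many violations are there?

Convergent (same construct = spatial reasoning): Scale A, Scale B.
Smallest convergent = 0.43. Discriminant |r|: 0.31, 0.37, 0.64, 0.45; count ≥ 0.43 → 2.

2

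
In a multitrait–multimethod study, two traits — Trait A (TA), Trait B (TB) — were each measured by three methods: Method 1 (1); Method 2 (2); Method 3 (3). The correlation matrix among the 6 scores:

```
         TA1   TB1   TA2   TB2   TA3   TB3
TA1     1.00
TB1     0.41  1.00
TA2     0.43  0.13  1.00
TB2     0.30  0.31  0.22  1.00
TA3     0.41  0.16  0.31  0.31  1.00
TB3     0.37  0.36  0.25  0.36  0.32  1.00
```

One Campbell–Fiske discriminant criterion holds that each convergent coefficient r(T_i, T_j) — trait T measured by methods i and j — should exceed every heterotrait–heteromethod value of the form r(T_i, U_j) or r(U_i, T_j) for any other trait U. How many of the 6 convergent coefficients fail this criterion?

2

Checking each validity diagonal entry against its comparison values:
TA (methods 1·2): 0.43 vs {0.30, 0.13} → pass.
TA (methods 1·3): 0.41 vs {0.37, 0.16} → pass.
TA (methods 2·3): 0.31 vs {0.25, 0.31} → fail.
TB (methods 1·2): 0.31 vs {0.13, 0.30} → pass.
TB (methods 1·3): 0.36 vs {0.16, 0.37} → fail.
TB (methods 2·3): 0.36 vs {0.31, 0.25} → pass.
2 of 6 fail.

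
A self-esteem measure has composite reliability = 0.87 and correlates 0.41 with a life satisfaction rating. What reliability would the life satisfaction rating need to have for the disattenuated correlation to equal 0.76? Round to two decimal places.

r_true = r_obs / √(r_xx · r_yy) ⇒ 0.76 = 0.41 / √(0.87 · r_yy).
√(0.87 · r_yy) = 0.41 / 0.76 = 0.5395; 0.87 · r_yy = 0.2911; r_yy = 0.2911 / 0.87 ≈ 0.33.

0.33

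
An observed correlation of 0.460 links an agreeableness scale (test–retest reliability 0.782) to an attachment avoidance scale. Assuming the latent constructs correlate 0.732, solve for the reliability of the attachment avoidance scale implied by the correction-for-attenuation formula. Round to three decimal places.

r_true = r_obs / √(r_xx · r_yy) ⇒ 0.732 = 0.460 / √(0.782 · r_yy).
√(0.782 · r_yy) = 0.460 / 0.732 = 0.6284; 0.782 · r_yy = 0.3949; r_yy = 0.3949 / 0.782 ≈ 0.505.

0.505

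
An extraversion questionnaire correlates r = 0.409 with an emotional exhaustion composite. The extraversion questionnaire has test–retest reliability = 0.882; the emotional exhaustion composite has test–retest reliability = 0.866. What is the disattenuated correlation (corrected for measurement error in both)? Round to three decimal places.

r_true = r_obs / √(r_xx · r_yy) = 0.409 / √(0.882 × 0.866) = 0.409 / √0.763812 = 0.409 / 0.8740 ≈ 0.468.

0.468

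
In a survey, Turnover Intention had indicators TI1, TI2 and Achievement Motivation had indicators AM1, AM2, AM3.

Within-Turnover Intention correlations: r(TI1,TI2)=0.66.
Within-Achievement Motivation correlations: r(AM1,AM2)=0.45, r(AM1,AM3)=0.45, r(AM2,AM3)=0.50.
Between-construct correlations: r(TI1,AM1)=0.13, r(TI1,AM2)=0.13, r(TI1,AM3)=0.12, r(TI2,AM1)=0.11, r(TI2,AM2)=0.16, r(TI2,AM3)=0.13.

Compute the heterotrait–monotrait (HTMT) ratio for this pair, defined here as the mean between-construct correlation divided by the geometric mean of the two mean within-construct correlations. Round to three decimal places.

0.234

Mean heterotrait r = 0.78/6 = 0.1300.
Mean within-TI = 0.66/1 = 0.6600; mean within-AM = 1.40/3 = 0.4667.
Geometric mean = √(0.6600 × 0.4667) = 0.5550.
HTMT = 0.1300 / 0.5550 = 0.234.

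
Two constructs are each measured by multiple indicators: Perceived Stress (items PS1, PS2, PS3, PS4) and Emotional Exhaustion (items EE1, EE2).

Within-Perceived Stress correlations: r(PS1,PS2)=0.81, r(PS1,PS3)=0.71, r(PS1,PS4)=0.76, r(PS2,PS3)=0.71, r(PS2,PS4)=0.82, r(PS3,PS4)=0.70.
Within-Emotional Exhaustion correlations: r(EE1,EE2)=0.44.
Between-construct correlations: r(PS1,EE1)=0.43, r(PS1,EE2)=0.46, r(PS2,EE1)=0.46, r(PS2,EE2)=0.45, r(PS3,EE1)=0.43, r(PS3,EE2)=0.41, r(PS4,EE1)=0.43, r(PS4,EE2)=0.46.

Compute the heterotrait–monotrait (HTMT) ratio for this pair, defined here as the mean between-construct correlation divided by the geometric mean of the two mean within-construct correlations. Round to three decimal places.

0.767

Mean between = 3.53/8 = 0.4413.
Mean within-PS = 4.51/6 = 0.7517; mean within-EE = 0.44/1 = 0.4400.
Geometric mean = √(0.7517 × 0.4400) = 0.5751.
HTMT = 0.4413 / 0.5751 = 0.767.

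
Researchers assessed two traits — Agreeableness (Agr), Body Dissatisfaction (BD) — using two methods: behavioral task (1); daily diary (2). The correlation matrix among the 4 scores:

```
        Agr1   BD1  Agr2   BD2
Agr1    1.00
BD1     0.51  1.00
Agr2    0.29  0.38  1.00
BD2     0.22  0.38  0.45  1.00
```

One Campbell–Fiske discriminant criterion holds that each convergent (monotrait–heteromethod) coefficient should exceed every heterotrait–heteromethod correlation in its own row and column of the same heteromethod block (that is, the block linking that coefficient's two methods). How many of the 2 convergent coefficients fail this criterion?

Checking each validity diagonal entry against its comparison values:
Agr (methods 1·2): 0.29 vs {0.22, 0.38} → fail.
BD (methods 1·2): 0.38 vs {0.38, 0.22} → fail.
2 of 2 fail.

2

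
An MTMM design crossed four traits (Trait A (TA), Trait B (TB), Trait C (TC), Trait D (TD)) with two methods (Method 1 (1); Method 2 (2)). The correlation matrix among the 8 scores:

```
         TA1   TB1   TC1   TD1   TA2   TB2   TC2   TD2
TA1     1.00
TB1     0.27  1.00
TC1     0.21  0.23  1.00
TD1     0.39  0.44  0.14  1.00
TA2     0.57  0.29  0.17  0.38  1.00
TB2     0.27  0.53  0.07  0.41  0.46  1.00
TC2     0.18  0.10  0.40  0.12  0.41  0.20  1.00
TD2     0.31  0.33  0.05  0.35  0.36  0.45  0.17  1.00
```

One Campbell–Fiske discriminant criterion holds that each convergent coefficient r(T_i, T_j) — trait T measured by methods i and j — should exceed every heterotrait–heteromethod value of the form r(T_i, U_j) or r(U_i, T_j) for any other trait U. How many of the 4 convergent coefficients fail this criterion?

Each convergent coefficient versus the relevant comparison correlations:
TA (methods 1·2): 0.57 vs {0.27, 0.29, 0.18, 0.17, 0.31, 0.38} → pass.
TB (methods 1·2): 0.53 vs {0.29, 0.27, 0.10, 0.07, 0.33, 0.41} → pass.
TC (methods 1·2): 0.40 vs {0.17, 0.18, 0.07, 0.10, 0.05, 0.12} → pass.
TD (methods 1·2): 0.35 vs {0.38, 0.31, 0.41, 0.33, 0.12, 0.05} → fail.
1 of 4 fail.

1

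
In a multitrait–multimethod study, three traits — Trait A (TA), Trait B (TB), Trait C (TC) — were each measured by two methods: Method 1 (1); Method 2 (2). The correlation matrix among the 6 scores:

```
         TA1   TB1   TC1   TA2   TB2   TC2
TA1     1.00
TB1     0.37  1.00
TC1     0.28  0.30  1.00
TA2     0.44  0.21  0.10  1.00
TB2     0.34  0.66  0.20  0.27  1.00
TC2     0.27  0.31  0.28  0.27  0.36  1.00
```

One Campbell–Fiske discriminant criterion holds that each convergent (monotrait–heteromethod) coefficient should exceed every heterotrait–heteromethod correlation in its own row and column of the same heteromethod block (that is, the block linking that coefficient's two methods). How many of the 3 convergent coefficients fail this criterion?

Each convergent coefficient versus the relevant comparison correlations:
TA (methods 1·2): 0.44 vs {0.34, 0.21, 0.27, 0.10} → pass.
TB (methods 1·2): 0.66 vs {0.21, 0.34, 0.31, 0.20} → pass.
TC (methods 1·2): 0.28 vs {0.10, 0.27, 0.20, 0.31} → fail.
1 of 3 fail.

1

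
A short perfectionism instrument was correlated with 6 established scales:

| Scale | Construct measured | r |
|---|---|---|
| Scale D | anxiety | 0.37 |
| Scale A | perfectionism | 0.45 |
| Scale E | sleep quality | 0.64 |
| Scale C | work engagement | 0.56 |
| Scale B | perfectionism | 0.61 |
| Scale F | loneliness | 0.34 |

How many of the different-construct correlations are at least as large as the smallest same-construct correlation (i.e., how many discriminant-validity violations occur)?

Convergent (same construct = perfectionism): Scale A, Scale B.
Smallest convergent = 0.45. Discriminant values: 0.37, 0.64, 0.56, 0.34; count ≥ 0.45 → 2.

2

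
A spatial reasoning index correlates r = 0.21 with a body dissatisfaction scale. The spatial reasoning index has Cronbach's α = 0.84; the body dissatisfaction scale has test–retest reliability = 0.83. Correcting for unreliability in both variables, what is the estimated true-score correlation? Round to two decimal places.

0.25

r_true = r_obs / √(r_xx · r_yy) = 0.21 / √(0.84 × 0.83) = 0.21 / √0.6972 = 0.21 / 0.8350 ≈ 0.25.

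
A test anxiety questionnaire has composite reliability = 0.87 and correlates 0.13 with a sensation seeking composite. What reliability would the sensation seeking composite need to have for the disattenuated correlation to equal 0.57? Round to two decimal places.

r_true = r_obs / √(r_xx · r_yy) ⇒ 0.57 = 0.13 / √(0.87 · r_yy).
√(0.87 · r_yy) = 0.13 / 0.57 = 0.2281; 0.87 · r_yy = 0.0520; r_yy = 0.0520 / 0.87 ≈ 0.06.

0.06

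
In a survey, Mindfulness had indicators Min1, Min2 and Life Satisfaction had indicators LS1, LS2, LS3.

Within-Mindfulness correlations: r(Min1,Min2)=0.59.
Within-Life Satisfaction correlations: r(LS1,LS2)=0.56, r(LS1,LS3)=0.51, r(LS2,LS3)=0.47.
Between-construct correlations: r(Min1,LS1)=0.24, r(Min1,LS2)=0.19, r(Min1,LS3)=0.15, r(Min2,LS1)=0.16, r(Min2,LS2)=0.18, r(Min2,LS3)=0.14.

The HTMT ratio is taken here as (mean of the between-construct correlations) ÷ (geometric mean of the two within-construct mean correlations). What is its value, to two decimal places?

Mean between = 1.06/6 = 0.1767.
Mean within-Min = 0.59/1 = 0.5900; mean within-LS = 1.54/3 = 0.5133.
Geometric mean = √(0.5900 × 0.5133) = 0.5503.
HTMT = 0.1767 / 0.5503 = 0.32.

0.32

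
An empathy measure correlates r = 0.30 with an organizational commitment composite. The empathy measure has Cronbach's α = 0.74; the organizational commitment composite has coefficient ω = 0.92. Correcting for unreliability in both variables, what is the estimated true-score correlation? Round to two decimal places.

r_true = r_obs / √(r_xx · r_yy) = 0.30 / √(0.74 × 0.92) = 0.30 / √0.6808 = 0.30 / 0.8251 ≈ 0.36.

0.36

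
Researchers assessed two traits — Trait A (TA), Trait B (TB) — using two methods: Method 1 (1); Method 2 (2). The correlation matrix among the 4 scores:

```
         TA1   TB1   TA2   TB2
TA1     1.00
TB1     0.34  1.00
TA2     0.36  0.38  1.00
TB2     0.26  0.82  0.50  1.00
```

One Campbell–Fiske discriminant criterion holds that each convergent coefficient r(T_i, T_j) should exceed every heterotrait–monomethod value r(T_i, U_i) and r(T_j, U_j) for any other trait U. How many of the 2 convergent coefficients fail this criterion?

Checking each validity diagonal entry against its comparison values:
TA (methods 1·2): 0.36 vs {0.34, 0.50} → fail.
TB (methods 1·2): 0.82 vs {0.34, 0.50} → pass.
1 of 2 fail.

1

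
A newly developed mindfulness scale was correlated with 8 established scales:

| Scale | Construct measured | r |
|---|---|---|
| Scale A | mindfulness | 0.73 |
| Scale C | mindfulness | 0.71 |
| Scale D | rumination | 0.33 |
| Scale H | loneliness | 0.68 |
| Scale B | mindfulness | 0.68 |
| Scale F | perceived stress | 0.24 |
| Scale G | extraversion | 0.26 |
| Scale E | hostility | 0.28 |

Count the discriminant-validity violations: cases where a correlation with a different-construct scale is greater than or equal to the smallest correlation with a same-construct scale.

1

Convergent (same construct = mindfulness): Scale A, Scale C, Scale B.
Smallest convergent = 0.68. Discriminant values: 0.33, 0.68, 0.24, 0.26, 0.28; count ≥ 0.68 → 1.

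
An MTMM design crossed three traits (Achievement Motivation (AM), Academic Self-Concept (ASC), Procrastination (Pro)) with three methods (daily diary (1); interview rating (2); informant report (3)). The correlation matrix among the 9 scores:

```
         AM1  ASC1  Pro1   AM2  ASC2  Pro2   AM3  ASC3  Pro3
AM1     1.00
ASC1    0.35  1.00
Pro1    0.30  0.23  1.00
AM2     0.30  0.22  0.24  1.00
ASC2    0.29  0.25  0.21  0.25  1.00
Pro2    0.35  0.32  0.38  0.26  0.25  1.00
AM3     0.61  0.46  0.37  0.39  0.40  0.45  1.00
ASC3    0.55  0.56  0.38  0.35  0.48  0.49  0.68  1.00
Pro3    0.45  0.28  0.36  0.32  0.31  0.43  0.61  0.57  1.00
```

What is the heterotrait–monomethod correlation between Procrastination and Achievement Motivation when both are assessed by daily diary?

Different traits, same method: r(Pro1, AM1) = 0.30.

0.30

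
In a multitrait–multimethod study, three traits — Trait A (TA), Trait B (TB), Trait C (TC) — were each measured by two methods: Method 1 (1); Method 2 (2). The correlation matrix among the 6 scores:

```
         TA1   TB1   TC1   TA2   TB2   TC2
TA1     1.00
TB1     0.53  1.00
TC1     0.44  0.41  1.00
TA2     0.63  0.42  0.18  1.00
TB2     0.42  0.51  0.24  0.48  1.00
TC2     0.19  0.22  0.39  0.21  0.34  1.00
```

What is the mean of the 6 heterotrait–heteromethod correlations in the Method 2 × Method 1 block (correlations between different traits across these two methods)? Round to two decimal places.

0.28

HTHM values (method 2 × method 1): 0.42, 0.18, 0.42, 0.24, 0.19, 0.22; mean = 1.67/6 = 0.28.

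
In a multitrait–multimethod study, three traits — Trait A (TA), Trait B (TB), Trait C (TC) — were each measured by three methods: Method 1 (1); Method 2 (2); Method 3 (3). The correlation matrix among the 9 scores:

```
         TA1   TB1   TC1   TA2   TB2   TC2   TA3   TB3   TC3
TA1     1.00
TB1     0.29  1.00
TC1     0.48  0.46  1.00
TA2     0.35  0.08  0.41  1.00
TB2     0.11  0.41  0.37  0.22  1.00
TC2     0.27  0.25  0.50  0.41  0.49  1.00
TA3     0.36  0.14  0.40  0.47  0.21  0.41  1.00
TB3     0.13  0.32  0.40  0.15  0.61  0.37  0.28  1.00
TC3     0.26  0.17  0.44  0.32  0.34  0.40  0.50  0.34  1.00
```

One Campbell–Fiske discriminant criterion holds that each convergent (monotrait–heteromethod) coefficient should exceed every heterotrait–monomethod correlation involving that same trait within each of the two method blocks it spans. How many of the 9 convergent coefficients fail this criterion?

7

Each convergent coefficient versus the relevant comparison correlations:
TA (methods 1·2): 0.35 vs {0.29, 0.22, 0.48, 0.41} → fail.
TA (methods 1·3): 0.36 vs {0.29, 0.28, 0.48, 0.50} → fail.
TA (methods 2·3): 0.47 vs {0.22, 0.28, 0.41, 0.50} → fail.
TB (methods 1·2): 0.41 vs {0.29, 0.22, 0.46, 0.49} → fail.
TB (methods 1·3): 0.32 vs {0.29, 0.28, 0.46, 0.34} → fail.
TB (methods 2·3): 0.61 vs {0.22, 0.28, 0.49, 0.34} → pass.
TC (methods 1·2): 0.50 vs {0.48, 0.41, 0.46, 0.49} → pass.
TC (methods 1·3): 0.44 vs {0.48, 0.50, 0.46, 0.34} → fail.
TC (methods 2·3): 0.40 vs {0.41, 0.50, 0.49, 0.34} → fail.
7 of 9 fail.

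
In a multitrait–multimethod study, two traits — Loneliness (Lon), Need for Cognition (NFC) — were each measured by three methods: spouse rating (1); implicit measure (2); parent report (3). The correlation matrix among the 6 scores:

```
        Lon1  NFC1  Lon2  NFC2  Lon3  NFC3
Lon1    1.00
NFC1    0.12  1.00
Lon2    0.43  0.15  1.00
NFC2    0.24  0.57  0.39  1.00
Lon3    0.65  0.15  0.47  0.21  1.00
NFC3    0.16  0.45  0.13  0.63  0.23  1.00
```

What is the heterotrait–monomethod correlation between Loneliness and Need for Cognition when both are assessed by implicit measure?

0.39

Different traits, same method: r(Lon2, NFC2) = 0.39.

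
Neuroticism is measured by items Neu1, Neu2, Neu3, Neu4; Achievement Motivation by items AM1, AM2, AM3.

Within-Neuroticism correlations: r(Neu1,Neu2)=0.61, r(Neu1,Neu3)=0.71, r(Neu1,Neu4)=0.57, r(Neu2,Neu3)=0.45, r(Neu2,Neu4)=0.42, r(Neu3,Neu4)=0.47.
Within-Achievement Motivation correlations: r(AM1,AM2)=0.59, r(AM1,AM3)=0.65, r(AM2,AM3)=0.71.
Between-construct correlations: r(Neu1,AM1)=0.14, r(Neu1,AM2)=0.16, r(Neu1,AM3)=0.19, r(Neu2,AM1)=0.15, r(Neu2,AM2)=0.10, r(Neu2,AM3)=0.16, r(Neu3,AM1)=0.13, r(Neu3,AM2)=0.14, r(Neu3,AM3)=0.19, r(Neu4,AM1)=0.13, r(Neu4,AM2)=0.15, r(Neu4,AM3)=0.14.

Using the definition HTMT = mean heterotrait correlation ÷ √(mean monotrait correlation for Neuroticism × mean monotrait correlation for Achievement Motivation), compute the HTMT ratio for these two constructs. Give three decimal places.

0.251

Between-construct mean = 1.78/12 = 0.1483.
Mean within-Neu = 3.23/6 = 0.5383; mean within-AM = 1.95/3 = 0.6500.
Geometric mean = √(0.5383 × 0.6500) = 0.5915.
HTMT = 0.1483 / 0.5915 = 0.251.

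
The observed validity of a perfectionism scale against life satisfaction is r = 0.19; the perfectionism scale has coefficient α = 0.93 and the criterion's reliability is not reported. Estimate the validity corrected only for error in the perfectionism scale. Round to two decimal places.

Single correction: r_c = r_obs / √r_xx = 0.19 / √0.93 = 0.19 / 0.9644 ≈ 0.20.

0.20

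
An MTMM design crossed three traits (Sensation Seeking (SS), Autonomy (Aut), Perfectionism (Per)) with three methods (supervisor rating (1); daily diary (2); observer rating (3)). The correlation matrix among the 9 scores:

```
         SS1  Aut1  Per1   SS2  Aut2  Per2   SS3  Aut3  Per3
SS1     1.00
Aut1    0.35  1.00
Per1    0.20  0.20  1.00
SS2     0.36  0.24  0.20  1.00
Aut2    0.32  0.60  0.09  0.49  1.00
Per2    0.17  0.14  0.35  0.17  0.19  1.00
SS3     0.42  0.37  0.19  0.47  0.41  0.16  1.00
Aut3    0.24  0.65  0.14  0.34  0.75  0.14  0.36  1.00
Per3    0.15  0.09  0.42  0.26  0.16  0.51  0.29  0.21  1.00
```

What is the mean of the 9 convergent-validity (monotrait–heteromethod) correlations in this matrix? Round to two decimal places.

Convergent values: 0.36, 0.42, 0.47, 0.60, 0.65, 0.75, 0.35, 0.42, 0.51; mean = 4.53/9 = 0.50.

0.50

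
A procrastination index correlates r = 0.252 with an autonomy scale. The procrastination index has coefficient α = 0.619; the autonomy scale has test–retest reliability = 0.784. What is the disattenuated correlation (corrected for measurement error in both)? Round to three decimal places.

0.362

r_true = r_obs / √(r_xx · r_yy) = 0.252 / √(0.619 × 0.784) = 0.252 / √0.485296 = 0.252 / 0.6966 ≈ 0.362.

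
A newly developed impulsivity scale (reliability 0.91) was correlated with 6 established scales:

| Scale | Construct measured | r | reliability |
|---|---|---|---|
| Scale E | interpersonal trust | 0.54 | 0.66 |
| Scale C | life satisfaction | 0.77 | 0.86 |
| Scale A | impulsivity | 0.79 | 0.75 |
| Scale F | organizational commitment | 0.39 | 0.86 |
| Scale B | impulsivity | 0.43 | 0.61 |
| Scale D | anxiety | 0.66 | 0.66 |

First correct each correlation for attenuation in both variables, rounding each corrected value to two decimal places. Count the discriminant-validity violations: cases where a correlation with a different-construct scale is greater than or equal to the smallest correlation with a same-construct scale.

3

Disattenuated r (r / √(r_scale · r_new)):
  Scale E (disc): 0.54 / √(0.66·0.91) = 0.70
  Scale C (disc): 0.77 / √(0.86·0.91) = 0.87
  Scale A (conv): 0.79 / √(0.75·0.91) = 0.96
  Scale F (disc): 0.39 / √(0.86·0.91) = 0.44
  Scale B (conv): 0.43 / √(0.61·0.91) = 0.58
  Scale D (disc): 0.66 / √(0.66·0.91) = 0.85
Smallest convergent = 0.58. Discriminant values: 0.70, 0.87, 0.44, 0.85; count ≥ 0.58 → 3.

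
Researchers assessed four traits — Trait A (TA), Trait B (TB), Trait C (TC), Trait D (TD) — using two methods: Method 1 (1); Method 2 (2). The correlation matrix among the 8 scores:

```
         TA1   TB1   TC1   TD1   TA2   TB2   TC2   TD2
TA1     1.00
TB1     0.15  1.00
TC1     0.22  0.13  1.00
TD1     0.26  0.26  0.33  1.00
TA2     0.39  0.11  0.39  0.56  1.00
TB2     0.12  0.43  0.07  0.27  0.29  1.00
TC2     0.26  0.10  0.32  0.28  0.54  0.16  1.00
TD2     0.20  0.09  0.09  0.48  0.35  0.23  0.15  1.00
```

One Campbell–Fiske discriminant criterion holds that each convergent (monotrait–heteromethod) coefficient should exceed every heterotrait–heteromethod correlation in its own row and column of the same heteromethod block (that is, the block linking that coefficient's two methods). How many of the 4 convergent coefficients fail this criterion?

Each convergent coefficient versus the relevant comparison correlations:
TA (methods 1·2): 0.39 vs {0.12, 0.11, 0.26, 0.39, 0.20, 0.56} → fail.
TB (methods 1·2): 0.43 vs {0.11, 0.12, 0.10, 0.07, 0.09, 0.27} → pass.
TC (methods 1·2): 0.32 vs {0.39, 0.26, 0.07, 0.10, 0.09, 0.28} → fail.
TD (methods 1·2): 0.48 vs {0.56, 0.20, 0.27, 0.09, 0.28, 0.09} → fail.
3 of 4 fail.

3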